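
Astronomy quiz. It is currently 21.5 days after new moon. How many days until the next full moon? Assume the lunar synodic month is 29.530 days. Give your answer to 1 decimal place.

Full moon occurs at elongation 180°, i.e. at age 29.530 × 180/360 = 14.765 d.
This lunation's full moon (14.765 d) has passed, so add one period: 44.295 − 21.5 = 22.795 days.

22.8 days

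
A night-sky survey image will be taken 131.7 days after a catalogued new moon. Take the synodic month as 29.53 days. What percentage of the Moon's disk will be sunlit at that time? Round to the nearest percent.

131.7/29.53 = 4.460 lunations, so 4 complete cycles and 13.58 d into the next.
Elongation θ = 360° × 13.58/29.53 ≈ 165.6°.
cos 165.6° = (-0.968), so f = (1 − (-0.968))/2 = 0.984, so 98%.

98%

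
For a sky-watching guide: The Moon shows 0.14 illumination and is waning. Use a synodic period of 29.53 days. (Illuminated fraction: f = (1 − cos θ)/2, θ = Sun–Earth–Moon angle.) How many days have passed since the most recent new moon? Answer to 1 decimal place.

25.9 days

From f = (1 − cos θ)/2: cos θ = 1 − 2×0.14 = 0.720; arccos → 43.9°.
Since the Moon is past full (waning), take the reflex angle: θ = 360° − 43.9° = 316.1°.
Age = 29.53 × 316.1°/360° ≈ 25.93 days.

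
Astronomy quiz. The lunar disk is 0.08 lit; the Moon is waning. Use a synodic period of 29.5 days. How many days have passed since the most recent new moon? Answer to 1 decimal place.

From f = (1 − cos θ)/2: cos θ = 1 − 2×0.08 = 0.840; arccos → 32.9°.
A waning Moon lies in 180°–360°, so θ = 360° − 32.9° = 327.1°.
Age = 29.5 × 327.1°/360° ≈ 26.81 days.

26.8 days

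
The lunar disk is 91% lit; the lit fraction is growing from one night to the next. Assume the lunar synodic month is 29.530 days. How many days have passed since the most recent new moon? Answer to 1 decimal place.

cos θ = 1 − 2f = -0.820, giving a principal value of 145.1°.
The Moon is waxing (0°–180°), so θ = 145.1° directly.
That fraction of the synodic month is 145.1/360 × 29.530 d ≈ 11.90 d.

11.9 days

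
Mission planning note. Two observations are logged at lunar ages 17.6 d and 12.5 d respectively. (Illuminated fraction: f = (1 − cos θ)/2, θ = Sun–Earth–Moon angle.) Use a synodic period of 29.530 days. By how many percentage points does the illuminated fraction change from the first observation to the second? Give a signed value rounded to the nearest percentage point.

First observation: θ = 360°·17.6/29.530 = 214.6°, so f = 0.912.
Second observation: θ = 152.4°, f = 0.943.
Δf = 0.943 − 0.912 = +0.031, i.e. +3 pp.

+3 percentage points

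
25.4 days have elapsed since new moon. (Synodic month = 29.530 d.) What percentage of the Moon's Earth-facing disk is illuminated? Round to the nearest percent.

18%

Elongation θ = 360° × 25.4/29.530 ≈ 309.7°.
cos 309.7° = 0.638, so f = (1 − 0.638)/2 = 0.181, so 18%.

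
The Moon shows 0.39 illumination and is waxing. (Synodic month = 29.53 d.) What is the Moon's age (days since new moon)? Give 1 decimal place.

6.3 days

From f = (1 − cos θ)/2: cos θ = 1 − 2×0.39 = 0.220; arccos → 77.3°.
Waxing ⇒ before full, so θ = 77.3°.
At 360°/29.53 d per day, 77.3° corresponds to 6.34 days.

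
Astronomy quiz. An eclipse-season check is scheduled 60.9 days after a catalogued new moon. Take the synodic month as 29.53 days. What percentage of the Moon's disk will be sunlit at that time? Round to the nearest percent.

60.9 d spans 2 complete synodic months (2 × 29.53 = 59.06 d) plus 1.84 d.
Elongation θ = 360° × 1.84/29.53 ≈ 22.4°.
cos 22.4° = 0.924, so f = (1 − 0.924)/2 = 0.038, so 4%.

4%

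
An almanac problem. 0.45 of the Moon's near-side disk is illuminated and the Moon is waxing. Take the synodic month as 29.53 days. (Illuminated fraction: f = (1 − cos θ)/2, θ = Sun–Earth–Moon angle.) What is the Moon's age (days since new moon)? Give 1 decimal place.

Invert f = (1 − cos θ)/2 to get cos θ = 1 − 2(0.45) = 0.100, hence θ₀ = arccos 0.100 = 84.3°.
Waxing ⇒ before full, so θ = 84.3°.
At 360°/29.53 d per day, 84.3° corresponds to 6.91 days.

6.9 days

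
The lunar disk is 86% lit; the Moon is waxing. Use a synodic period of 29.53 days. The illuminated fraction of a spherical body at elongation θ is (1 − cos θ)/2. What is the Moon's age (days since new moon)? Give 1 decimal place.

From f = (1 − cos θ)/2: cos θ = 1 − 2×0.86 = -0.720; arccos → 136.1°.
Before full moon the principal value applies: θ = 136.1°.
Age = 29.53 × 136.1°/360° ≈ 11.16 days.

11.2 days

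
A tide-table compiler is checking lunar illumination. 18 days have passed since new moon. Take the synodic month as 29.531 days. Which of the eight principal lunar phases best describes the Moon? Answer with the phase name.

waning gibbous

At 18/29.531 of the cycle, θ ≈ 219° — the waning gibbous range.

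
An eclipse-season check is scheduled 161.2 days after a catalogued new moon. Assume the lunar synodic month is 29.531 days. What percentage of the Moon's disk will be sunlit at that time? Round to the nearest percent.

98%

161.2 d spans 5 complete synodic months (5 × 29.531 = 147.66 d) plus 13.54 d.
Phase angle: θ = 360°·(13.54 d)/(29.531 d) = 165.1°.
cos 165.1° = (-0.966), so f = (1 − (-0.966))/2 = 0.983, so 98%.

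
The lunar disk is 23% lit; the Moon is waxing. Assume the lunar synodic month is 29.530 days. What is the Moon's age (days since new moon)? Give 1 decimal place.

cos θ = 1 − 2f = 0.540, giving a principal value of 57.3°.
Waxing ⇒ before full, so θ = 57.3°.
That fraction of the synodic month is 57.3/360 × 29.530 d ≈ 4.70 d.

4.7 days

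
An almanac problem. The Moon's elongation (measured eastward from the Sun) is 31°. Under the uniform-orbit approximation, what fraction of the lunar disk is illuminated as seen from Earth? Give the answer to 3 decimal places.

0.071

cos 31° = 0.857, so f = (1 − 0.857)/2 = 0.071.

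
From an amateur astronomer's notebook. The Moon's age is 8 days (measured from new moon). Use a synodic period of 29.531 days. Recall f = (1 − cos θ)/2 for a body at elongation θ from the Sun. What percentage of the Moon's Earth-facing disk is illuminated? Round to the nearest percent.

Elongation θ = 360° × 8/29.531 ≈ 97.5°.
Illuminated fraction = (1 − cos 97.5°)/2 = (1 − (-0.131))/2 ≈ 0.565, so 57%.

57%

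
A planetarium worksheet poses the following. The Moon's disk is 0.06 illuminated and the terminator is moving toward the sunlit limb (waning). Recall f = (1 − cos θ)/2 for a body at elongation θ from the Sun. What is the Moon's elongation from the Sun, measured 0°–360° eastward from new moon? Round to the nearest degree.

332°

cos θ = 1 − 2f = 0.880, giving a principal value of 28.4°.
Waning ⇒ past full, so θ = 360° − 28.4° = 331.6°.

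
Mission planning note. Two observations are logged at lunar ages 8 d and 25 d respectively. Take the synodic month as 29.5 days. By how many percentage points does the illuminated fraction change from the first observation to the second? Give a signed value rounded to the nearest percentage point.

-35 percentage points

First observation: θ = 360°·8/29.5 = 97.6°, so f = 0.566.
Second observation: θ = 305.1°, f = 0.213.
Δf = 0.213 − 0.566 = -0.354, i.e. -35 pp.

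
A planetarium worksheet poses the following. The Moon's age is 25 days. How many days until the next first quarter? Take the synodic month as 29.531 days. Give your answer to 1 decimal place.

11.9 days

First quarter occurs at elongation 90°, i.e. at age 29.531 × 90/360 = 7.383 d.
Already past this cycle's first quarter; the next is at 7.383 + 29.531 = 36.914 d, so 36.914 − 25 = 11.914 days.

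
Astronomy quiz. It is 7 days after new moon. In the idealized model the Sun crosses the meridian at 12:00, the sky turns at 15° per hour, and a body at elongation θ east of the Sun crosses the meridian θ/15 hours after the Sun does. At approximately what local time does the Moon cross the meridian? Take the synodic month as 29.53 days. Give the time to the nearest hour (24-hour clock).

18:00

The Moon has covered 7/29.53 of its cycle, so θ ≈ 360° × 7/29.53 = 85.3°.
At 15° of sky rotation per hour, 85.3° corresponds to a 5.69 h lag.
12:00 + 5.69 h ≈ 17:41 → 18:00 to the nearest hour.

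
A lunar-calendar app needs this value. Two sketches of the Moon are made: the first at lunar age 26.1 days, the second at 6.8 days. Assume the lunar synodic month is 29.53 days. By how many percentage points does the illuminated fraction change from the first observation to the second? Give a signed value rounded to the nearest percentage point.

θ₁ = 360° × 26.1/29.53 = 318.2°, f₁ = (1 − cos θ₁)/2 = 0.127.
θ₂ = 360° × 6.8/29.53 = 82.9°, f₂ = (1 − cos θ₂)/2 = 0.438.
Change = f₂ − f₁ = +0.311 → +31 percentage points.

+31 percentage points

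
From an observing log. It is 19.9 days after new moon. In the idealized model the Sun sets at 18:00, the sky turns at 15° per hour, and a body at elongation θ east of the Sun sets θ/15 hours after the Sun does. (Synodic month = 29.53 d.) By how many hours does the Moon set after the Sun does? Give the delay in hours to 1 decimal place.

Phase angle: θ = 360°·(19.9 d)/(29.53 d) = 242.6°.
At 15° of sky rotation per hour, 242.6° corresponds to a 16.17 h lag.
So the Moon sets 16.17 h after the Sun.

16.2 h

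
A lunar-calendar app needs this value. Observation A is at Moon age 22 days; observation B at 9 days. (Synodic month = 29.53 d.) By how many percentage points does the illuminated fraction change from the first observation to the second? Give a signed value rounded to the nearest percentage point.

θ₁ = 360° × 22/29.53 = 268.2°, f₁ = (1 − cos θ₁)/2 = 0.516.
θ₂ = 360° × 9/29.53 = 109.7°, f₂ = (1 − cos θ₂)/2 = 0.669.
Change = f₂ − f₁ = +0.153 → +15 percentage points.

+15 pp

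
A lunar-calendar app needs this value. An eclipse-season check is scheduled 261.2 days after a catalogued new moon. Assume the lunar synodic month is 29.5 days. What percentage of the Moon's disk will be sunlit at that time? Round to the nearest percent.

20%

261.2/29.5 = 8.854 lunations, so 8 complete cycles and 25.20 d into the next.
The Moon has covered 25.20/29.5 of its cycle, so θ ≈ 360° × 25.20/29.5 = 307.5°.
With cos θ = 0.609, the lit fraction is (1 − 0.609)/2 ≈ 0.195, so 20%.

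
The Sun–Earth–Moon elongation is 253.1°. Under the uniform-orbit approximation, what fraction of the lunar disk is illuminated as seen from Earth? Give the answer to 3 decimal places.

0.645

f = (1 − cos 253.1°)/2 = (1 − (-0.291))/2 ≈ 0.645.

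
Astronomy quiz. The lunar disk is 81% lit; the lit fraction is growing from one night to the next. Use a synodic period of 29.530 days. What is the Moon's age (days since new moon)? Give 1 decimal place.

10.5 days

Invert f = (1 − cos θ)/2 to get cos θ = 1 − 2(0.81) = -0.620, hence θ₀ = arccos -0.620 = 128.3°.
The Moon is waxing (0°–180°), so θ = 128.3° directly.
Age = 29.530 × 128.3°/360° ≈ 10.53 days.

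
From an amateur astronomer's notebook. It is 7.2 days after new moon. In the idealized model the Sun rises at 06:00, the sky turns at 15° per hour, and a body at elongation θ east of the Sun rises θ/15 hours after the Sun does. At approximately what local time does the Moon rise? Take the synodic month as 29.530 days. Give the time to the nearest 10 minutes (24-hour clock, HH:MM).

11:50

Phase angle: θ = 360°·(7.2 d)/(29.530 d) = 87.8°.
At 15° of sky rotation per hour, 87.8° corresponds to a 5.85 h lag.
06:00 + 5.852 h ≈ 11:51 → 11:50 to the nearest ten minutes.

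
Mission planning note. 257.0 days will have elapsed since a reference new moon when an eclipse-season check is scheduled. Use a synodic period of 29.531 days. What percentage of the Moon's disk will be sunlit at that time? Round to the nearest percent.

Reduce mod P: 257.0 − 8×29.531 = 20.75 d into the current lunation.
Elongation θ = 360° × 20.75/29.531 ≈ 253.0°.
Illuminated fraction = (1 − cos 253.0°)/2 = (1 − (-0.293))/2 ≈ 0.646, so 65%.

65%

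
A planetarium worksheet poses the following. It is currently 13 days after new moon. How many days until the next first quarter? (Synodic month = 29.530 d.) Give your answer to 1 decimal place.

23.9 days

First quarter is 0.25 of the way through the cycle: age 0.25 × 29.530 = 7.383 d.
This lunation's first quarter (7.383 d) has passed, so add one period: 36.913 − 13 = 23.913 days.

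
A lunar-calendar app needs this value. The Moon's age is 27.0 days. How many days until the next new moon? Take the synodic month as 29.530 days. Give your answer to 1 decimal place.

One full lunation from the last new moon is 29.530 d; remaining = 29.530 − 27.0 = 2.530 d.

2.5 days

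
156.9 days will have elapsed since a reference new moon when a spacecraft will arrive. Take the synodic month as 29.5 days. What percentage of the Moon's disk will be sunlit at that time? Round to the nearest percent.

71%

156.9/29.5 = 5.319 lunations, so 5 complete cycles and 9.40 d into the next.
Elongation θ = 360° × 9.40/29.5 ≈ 114.7°.
cos 114.7° = (-0.418), so f = (1 − (-0.418))/2 = 0.709, so 71%.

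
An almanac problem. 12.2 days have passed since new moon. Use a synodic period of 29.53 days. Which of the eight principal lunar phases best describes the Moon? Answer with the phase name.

At 12.2/29.53 of the cycle, θ ≈ 149° — the waxing gibbous range.

waxing gibbous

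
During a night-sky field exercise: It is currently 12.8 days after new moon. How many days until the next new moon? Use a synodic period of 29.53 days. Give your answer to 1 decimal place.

16.7 days

The next new moon completes the synodic month: 29.53 − 12.8 = 16.730 days.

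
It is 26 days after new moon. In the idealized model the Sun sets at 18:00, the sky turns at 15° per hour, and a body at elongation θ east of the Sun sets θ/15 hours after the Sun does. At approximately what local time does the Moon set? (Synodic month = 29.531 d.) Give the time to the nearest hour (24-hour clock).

The Moon has covered 26/29.531 of its cycle, so θ ≈ 360° × 26/29.531 = 317.0°.
Delay after the Sun = 317.0° / (15°/h) ≈ 21.13 h.
18:00 + 21.13 h ≈ 15:08 → 15:00 to the nearest hour.

15:00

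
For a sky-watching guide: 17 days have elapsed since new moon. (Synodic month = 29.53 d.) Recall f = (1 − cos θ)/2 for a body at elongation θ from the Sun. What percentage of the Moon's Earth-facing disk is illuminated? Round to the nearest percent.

94%

Elongation θ = 360° × 17/29.53 ≈ 207.2°.
Illuminated fraction = (1 − cos 207.2°)/2 = (1 − (-0.889))/2 ≈ 0.945, so 94%.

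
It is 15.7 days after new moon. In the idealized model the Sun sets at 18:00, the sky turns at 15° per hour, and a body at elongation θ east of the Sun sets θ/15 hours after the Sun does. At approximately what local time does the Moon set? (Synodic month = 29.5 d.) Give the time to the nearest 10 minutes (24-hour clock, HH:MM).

06:50

The Moon has covered 15.7/29.5 of its cycle, so θ ≈ 360° × 15.7/29.5 = 191.6°.
Delay after the Sun = 191.6° / (15°/h) ≈ 12.77 h.
18:00 + 12.773 h ≈ 06:46 → 06:50 to the nearest ten minutes.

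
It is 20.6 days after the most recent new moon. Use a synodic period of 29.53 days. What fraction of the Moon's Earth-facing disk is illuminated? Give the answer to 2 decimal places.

0.66

Elongation θ = 360° × 20.6/29.53 ≈ 251.1°.
Illuminated fraction = (1 − cos 251.1°)/2 = (1 − (-0.323))/2 ≈ 0.662.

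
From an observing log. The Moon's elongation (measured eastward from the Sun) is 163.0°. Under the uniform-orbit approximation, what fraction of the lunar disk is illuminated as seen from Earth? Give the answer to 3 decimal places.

0.978

Half-versine of 163.0°: (1 − (-0.956))/2 = 0.978.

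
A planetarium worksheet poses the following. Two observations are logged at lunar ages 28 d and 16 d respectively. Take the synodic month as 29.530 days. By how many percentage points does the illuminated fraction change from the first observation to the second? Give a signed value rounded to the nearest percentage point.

+96 percentage points

θ₁ = 360° × 28/29.530 = 341.3°, f₁ = (1 − cos θ₁)/2 = 0.026.
θ₂ = 360° × 16/29.530 = 195.1°, f₂ = (1 − cos θ₂)/2 = 0.983.
Change = f₂ − f₁ = +0.957 → +96 percentage points.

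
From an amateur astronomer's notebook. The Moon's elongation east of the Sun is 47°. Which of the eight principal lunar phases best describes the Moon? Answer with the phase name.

waxing crescent

47° lies in the waxing crescent sector of the 8-phase cycle.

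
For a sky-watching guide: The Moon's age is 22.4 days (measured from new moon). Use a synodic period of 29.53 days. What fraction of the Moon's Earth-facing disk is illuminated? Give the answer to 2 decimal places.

Phase angle: θ = 360°·(22.4 d)/(29.53 d) = 273.1°.
cos 273.1° = 0.054, so f = (1 − 0.054)/2 = 0.473.

0.47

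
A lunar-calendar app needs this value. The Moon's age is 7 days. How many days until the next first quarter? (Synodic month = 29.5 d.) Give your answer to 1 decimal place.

First quarter is 0.25 of the way through the cycle: age 0.25 × 29.5 = 7.375 d.
So 0.375 days remain (7.375 − 7).

0.4 days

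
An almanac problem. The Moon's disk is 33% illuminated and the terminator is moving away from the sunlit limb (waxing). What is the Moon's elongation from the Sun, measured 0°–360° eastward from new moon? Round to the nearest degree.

Invert f = (1 − cos θ)/2 to get cos θ = 1 − 2(0.33) = 0.340, hence θ₀ = arccos 0.340 = 70.1°.
The Moon is waxing (0°–180°), so θ = 70.1° directly.

70°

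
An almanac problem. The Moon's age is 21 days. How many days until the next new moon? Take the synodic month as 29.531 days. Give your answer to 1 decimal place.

8.5 days

The next new moon completes the synodic month: 29.531 − 21 = 8.531 days.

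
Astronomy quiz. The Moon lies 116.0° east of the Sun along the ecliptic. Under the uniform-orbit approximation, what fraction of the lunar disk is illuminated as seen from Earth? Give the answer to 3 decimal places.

cos 116.0° = (-0.438), so f = (1 − (-0.438))/2 = 0.719.

0.719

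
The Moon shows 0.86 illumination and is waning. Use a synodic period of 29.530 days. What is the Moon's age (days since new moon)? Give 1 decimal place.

18.4 days

cos θ = 1 − 2f = -0.720, giving a principal value of 136.1°.
Since the Moon is past full (waning), take the reflex angle: θ = 360° − 136.1° = 223.9°.
That fraction of the synodic month is 223.9/360 × 29.530 d ≈ 18.37 d.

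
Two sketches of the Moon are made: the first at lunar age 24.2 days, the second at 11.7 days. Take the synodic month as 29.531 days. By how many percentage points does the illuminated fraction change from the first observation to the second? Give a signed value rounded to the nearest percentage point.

+61 pp

First observation: θ = 360°·24.2/29.531 = 295.0°, so f = 0.289.
Second observation: θ = 142.6°, f = 0.897.
Δf = 0.897 − 0.289 = +0.609, i.e. +61 pp.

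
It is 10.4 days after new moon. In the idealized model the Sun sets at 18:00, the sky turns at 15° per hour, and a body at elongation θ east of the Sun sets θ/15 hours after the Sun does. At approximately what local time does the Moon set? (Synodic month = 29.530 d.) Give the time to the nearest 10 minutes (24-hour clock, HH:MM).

The Moon has covered 10.4/29.530 of its cycle, so θ ≈ 360° × 10.4/29.530 = 126.8°.
Delay after the Sun = 126.8° / (15°/h) ≈ 8.45 h.
18:00 + 8.452 h ≈ 02:27 → 02:30 to the nearest ten minutes.

02:30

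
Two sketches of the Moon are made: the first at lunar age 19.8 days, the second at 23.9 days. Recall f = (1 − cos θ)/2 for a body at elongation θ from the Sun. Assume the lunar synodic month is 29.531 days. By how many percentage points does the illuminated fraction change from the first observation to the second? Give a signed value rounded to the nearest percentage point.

-42 percentage points

θ₁ = 360° × 19.8/29.531 = 241.4°, f₁ = (1 − cos θ₁)/2 = 0.740.
θ₂ = 360° × 23.9/29.531 = 291.4°, f₂ = (1 − cos θ₂)/2 = 0.318.
Change = f₂ − f₁ = -0.422 → -42 percentage points.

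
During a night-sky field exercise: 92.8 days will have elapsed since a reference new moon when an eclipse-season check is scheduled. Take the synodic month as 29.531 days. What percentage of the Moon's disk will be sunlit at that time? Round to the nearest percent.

Reduce mod P: 92.8 − 3×29.531 = 4.21 d into the current lunation.
Phase angle: θ = 360°·(4.21 d)/(29.531 d) = 51.3°.
With cos θ = 0.625, the lit fraction is (1 − 0.625)/2 ≈ 0.187, so 19%.

19%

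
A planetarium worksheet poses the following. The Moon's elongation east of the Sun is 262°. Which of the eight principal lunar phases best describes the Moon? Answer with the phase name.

last quarter

The last quarter sector spans roughly 248°–292°; 262° falls inside it.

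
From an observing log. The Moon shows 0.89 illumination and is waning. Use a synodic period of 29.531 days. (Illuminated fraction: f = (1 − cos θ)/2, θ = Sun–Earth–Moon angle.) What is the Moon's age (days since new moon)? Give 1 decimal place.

17.9 days

From f = (1 − cos θ)/2: cos θ = 1 − 2×0.89 = -0.780; arccos → 141.3°.
Waning ⇒ past full, so θ = 360° − 141.3° = 218.7°.
Age = 29.531 × 218.7°/360° ≈ 17.94 days.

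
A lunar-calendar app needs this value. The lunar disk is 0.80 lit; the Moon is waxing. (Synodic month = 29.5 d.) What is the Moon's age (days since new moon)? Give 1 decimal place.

10.4 days

From f = (1 − cos θ)/2: cos θ = 1 − 2×0.80 = -0.600; arccos → 126.9°.
Waxing ⇒ before full, so θ = 126.9°.
That fraction of the synodic month is 126.9/360 × 29.5 d ≈ 10.40 d.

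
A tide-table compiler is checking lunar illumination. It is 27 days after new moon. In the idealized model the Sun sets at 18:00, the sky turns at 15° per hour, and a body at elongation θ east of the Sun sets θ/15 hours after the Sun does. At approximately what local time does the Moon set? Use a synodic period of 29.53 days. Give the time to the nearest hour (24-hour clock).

Phase angle: θ = 360°·(27 d)/(29.53 d) = 329.2°.
The Moon trails the Sun by θ/15 = 329.2/15 ≈ 21.94 hours.
18:00 + 21.94 h ≈ 15:57 → 16:00 to the nearest hour.

16:00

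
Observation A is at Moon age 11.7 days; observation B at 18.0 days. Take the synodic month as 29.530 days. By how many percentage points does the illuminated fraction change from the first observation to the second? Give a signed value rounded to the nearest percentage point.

θ₁ = 360° × 11.7/29.530 = 142.6°, f₁ = (1 − cos θ₁)/2 = 0.897.
θ₂ = 360° × 18.0/29.530 = 219.4°, f₂ = (1 − cos θ₂)/2 = 0.886.
Change = f₂ − f₁ = -0.011 → -1 percentage points.

-1 pp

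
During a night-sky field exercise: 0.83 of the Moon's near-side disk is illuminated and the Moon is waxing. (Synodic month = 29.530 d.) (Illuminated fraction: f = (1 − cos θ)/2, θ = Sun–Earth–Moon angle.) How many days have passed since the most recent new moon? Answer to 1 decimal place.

10.8 days

Invert f = (1 − cos θ)/2 to get cos θ = 1 − 2(0.83) = -0.660, hence θ₀ = arccos -0.660 = 131.3°.
Waxing ⇒ before full, so θ = 131.3°.
Age = 29.530 × 131.3°/360° ≈ 10.77 days.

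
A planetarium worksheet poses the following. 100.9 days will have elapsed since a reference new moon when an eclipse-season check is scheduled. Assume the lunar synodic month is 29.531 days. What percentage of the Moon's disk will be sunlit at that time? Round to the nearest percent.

93%

Reduce mod P: 100.9 − 3×29.531 = 12.31 d into the current lunation.
The Moon has covered 12.31/29.531 of its cycle, so θ ≈ 360° × 12.31/29.531 = 150.0°.
cos 150.0° = (-0.866), so f = (1 − (-0.866))/2 = 0.933, so 93%.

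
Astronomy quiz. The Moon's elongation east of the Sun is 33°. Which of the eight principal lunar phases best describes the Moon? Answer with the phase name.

33° lies in the waxing crescent sector of the 8-phase cycle.

waxing crescent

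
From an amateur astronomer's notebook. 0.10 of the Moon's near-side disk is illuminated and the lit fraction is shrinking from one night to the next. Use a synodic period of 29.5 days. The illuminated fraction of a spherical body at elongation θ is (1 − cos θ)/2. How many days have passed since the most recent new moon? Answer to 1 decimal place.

From f = (1 − cos θ)/2: cos θ = 1 − 2×0.10 = 0.800; arccos → 36.9°.
Waning ⇒ past full, so θ = 360° − 36.9° = 323.1°.
That fraction of the synodic month is 323.1/360 × 29.5 d ≈ 26.48 d.

26.5 days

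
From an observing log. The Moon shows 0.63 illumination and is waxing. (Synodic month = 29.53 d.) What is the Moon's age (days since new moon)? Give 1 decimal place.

From f = (1 − cos θ)/2: cos θ = 1 − 2×0.63 = -0.260; arccos → 105.1°.
The Moon is waxing (0°–180°), so θ = 105.1° directly.
Age = 29.53 × 105.1°/360° ≈ 8.62 days.

8.6 days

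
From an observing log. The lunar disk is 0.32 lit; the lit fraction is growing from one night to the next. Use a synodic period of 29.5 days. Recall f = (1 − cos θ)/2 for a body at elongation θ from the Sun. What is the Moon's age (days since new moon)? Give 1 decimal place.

5.6 days

From f = (1 − cos θ)/2: cos θ = 1 − 2×0.32 = 0.360; arccos → 68.9°.
The Moon is waxing (0°–180°), so θ = 68.9° directly.
At 360°/29.5 d per day, 68.9° corresponds to 5.65 days.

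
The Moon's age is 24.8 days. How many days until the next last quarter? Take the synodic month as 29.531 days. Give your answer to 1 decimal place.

26.9 days

Last quarter occurs at elongation 270°, i.e. at age 29.531 × 270/360 = 22.148 d.
This lunation's last quarter (22.148 d) has passed, so add one period: 51.679 − 24.8 = 26.879 days.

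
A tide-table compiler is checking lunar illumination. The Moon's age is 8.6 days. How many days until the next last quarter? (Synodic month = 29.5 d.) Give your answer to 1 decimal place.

13.5 days

Last quarter occurs at elongation 270°, i.e. at age 29.5 × 270/360 = 22.125 d.
That is 22.125 − 8.6 = 13.525 days ahead.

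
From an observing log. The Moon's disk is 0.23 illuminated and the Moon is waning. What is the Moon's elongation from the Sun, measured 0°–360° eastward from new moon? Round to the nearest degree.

303°

From f = (1 − cos θ)/2: cos θ = 1 − 2×0.23 = 0.540; arccos → 57.3°.
Since the Moon is past full (waning), take the reflex angle: θ = 360° − 57.3° = 302.7°.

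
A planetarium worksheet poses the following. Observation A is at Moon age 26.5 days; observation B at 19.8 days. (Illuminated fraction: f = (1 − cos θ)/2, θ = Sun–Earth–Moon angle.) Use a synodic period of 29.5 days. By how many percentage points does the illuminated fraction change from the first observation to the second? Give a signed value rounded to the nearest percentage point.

First observation: θ = 360°·26.5/29.5 = 323.4°, so f = 0.099.
Second observation: θ = 241.6°, f = 0.738.
Δf = 0.738 − 0.099 = +0.639, i.e. +64 pp.

+64 percentage points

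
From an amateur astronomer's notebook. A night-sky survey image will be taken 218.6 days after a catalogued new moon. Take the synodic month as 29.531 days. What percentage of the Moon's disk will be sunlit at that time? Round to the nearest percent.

218.6 d spans 7 complete synodic months (7 × 29.531 = 206.72 d) plus 11.88 d.
Elongation θ = 360° × 11.88/29.531 ≈ 144.9°.
Illuminated fraction = (1 − cos 144.9°)/2 = (1 − (-0.818))/2 ≈ 0.909, so 91%.

91%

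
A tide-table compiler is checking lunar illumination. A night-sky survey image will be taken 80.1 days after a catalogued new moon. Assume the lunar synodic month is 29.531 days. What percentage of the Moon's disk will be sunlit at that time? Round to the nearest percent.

62%

80.1 d spans 2 complete synodic months (2 × 29.531 = 59.06 d) plus 21.04 d.
Elongation θ = 360° × 21.04/29.531 ≈ 256.5°.
cos 256.5° = (-0.234), so f = (1 − (-0.234))/2 = 0.617, so 62%.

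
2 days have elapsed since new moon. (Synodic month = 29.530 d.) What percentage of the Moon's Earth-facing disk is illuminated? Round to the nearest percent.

Phase angle: θ = 360°·(2 d)/(29.530 d) = 24.4°.
cos 24.4° = 0.911, so f = (1 − 0.911)/2 = 0.045, so 4%.

4%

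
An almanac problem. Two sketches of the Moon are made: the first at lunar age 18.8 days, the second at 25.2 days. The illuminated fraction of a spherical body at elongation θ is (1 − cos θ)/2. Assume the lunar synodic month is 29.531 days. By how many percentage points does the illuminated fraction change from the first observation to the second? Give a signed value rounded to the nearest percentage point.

-63 percentage points

θ₁ = 360° × 18.8/29.531 = 229.2°, f₁ = (1 − cos θ₁)/2 = 0.827.
θ₂ = 360° × 25.2/29.531 = 307.2°, f₂ = (1 − cos θ₂)/2 = 0.198.
Change = f₂ − f₁ = -0.629 → -63 percentage points.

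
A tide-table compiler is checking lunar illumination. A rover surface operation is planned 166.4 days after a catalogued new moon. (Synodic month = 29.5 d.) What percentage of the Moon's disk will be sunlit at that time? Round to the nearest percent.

Reduce mod P: 166.4 − 5×29.5 = 18.90 d into the current lunation.
The Moon has covered 18.90/29.5 of its cycle, so θ ≈ 360° × 18.90/29.5 = 230.6°.
With cos θ = (-0.634), the lit fraction is (1 − (-0.634))/2 ≈ 0.817, so 82%.

82%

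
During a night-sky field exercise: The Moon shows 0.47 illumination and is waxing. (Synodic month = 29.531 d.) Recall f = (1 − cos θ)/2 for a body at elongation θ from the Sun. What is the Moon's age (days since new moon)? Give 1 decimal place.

7.1 days

From f = (1 − cos θ)/2: cos θ = 1 − 2×0.47 = 0.060; arccos → 86.6°.
Before full moon the principal value applies: θ = 86.6°.
Age = 29.531 × 86.6°/360° ≈ 7.10 days.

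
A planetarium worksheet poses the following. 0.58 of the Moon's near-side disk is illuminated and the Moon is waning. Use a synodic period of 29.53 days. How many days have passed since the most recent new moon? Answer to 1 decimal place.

From f = (1 − cos θ)/2: cos θ = 1 − 2×0.58 = -0.160; arccos → 99.2°.
A waning Moon lies in 180°–360°, so θ = 360° − 99.2° = 260.8°.
At 360°/29.53 d per day, 260.8° corresponds to 21.39 days.

21.4 days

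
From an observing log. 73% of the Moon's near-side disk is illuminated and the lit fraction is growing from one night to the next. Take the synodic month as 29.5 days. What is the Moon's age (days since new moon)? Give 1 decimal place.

Invert f = (1 − cos θ)/2 to get cos θ = 1 − 2(0.73) = -0.460, hence θ₀ = arccos -0.460 = 117.4°.
Before full moon the principal value applies: θ = 117.4°.
At 360°/29.5 d per day, 117.4° corresponds to 9.62 days.

9.6 days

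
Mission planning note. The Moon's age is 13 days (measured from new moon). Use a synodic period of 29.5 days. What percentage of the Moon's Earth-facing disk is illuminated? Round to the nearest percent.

97%

Elongation θ = 360° × 13/29.5 ≈ 158.6°.
With cos θ = (-0.931), the lit fraction is (1 − (-0.931))/2 ≈ 0.966, so 97%.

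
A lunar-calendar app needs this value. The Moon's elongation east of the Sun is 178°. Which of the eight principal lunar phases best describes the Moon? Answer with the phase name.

The full moon sector spans roughly 158°–202°; 178° falls inside it.

full moon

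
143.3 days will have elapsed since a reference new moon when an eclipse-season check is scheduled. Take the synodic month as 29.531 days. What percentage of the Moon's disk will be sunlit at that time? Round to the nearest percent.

20%

143.3 d spans 4 complete synodic months (4 × 29.531 = 118.12 d) plus 25.18 d.
The Moon has covered 25.18/29.531 of its cycle, so θ ≈ 360° × 25.18/29.531 = 306.9°.
Illuminated fraction = (1 − cos 306.9°)/2 = (1 − 0.601)/2 ≈ 0.200, so 20%.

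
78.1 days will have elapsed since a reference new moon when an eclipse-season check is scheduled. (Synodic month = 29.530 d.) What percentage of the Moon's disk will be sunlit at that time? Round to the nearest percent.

78.1 d spans 2 complete synodic months (2 × 29.530 = 59.06 d) plus 19.04 d.
The Moon has covered 19.04/29.530 of its cycle, so θ ≈ 360° × 19.04/29.530 = 232.1°.
With cos θ = (-0.614), the lit fraction is (1 − (-0.614))/2 ≈ 0.807, so 81%.

81%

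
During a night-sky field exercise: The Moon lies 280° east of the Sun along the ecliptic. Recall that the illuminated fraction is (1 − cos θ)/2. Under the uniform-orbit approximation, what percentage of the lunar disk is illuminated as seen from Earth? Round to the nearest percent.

cos 280° = 0.174, so f = (1 − 0.174)/2 = 0.413, i.e. 41%.

41%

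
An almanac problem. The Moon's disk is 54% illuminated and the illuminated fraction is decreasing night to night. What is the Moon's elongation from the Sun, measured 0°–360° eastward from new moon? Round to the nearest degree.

265°

Invert f = (1 − cos θ)/2 to get cos θ = 1 − 2(0.54) = -0.080, hence θ₀ = arccos -0.080 = 94.6°.
Waning ⇒ past full, so θ = 360° − 94.6° = 265.4°.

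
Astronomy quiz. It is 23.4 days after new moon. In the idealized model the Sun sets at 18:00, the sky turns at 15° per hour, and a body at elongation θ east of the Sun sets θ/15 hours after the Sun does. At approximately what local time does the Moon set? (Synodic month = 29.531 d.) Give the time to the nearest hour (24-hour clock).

13:00

Phase angle: θ = 360°·(23.4 d)/(29.531 d) = 285.3°.
Delay after the Sun = 285.3° / (15°/h) ≈ 19.02 h.
18:00 + 19.02 h ≈ 13:01 → 13:00 to the nearest hour.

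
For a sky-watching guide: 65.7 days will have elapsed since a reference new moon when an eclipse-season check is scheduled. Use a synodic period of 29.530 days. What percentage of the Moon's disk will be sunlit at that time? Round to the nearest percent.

65.7 d spans 2 complete synodic months (2 × 29.530 = 59.06 d) plus 6.64 d.
Elongation θ = 360° × 6.64/29.530 ≈ 80.9°.
cos 80.9° = 0.157, so f = (1 − 0.157)/2 = 0.421, so 42%.

42%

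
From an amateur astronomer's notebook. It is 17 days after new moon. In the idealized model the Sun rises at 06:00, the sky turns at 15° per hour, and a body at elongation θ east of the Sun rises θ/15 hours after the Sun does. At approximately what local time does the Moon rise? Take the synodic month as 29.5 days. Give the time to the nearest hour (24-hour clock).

Elongation θ = 360° × 17/29.5 ≈ 207.5°.
The Moon trails the Sun by θ/15 = 207.5/15 ≈ 13.83 hours.
06:00 + 13.83 h ≈ 19:50 → 20:00 to the nearest hour.

20:00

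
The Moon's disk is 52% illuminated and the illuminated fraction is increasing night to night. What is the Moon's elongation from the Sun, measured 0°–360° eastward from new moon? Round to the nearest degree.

92°

cos θ = 1 − 2f = -0.040, giving a principal value of 92.3°.
Waxing ⇒ before full, so θ = 92.3°.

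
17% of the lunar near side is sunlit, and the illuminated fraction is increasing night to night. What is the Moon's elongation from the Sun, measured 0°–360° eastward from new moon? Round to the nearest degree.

From f = (1 − cos θ)/2: cos θ = 1 − 2×0.17 = 0.660; arccos → 48.7°.
Waxing ⇒ before full, so θ = 48.7°.

49°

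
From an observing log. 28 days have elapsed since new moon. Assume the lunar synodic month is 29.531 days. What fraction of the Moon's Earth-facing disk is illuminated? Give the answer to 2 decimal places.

Elongation θ = 360° × 28/29.531 ≈ 341.3°.
cos 341.3° = 0.947, so f = (1 − 0.947)/2 = 0.026.

0.03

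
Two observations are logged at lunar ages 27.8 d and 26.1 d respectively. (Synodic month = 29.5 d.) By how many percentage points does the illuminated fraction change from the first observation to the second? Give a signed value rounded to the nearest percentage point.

+9 percentage points

θ₁ = 360° × 27.8/29.5 = 339.3°, f₁ = (1 − cos θ₁)/2 = 0.032.
θ₂ = 360° × 26.1/29.5 = 318.5°, f₂ = (1 − cos θ₂)/2 = 0.125.
Change = f₂ − f₁ = +0.093 → +9 percentage points.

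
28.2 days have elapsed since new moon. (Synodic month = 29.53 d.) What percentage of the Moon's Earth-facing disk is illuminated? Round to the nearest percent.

2%

The Moon has covered 28.2/29.53 of its cycle, so θ ≈ 360° × 28.2/29.53 = 343.8°.
cos 343.8° = 0.960, so f = (1 − 0.960)/2 = 0.020, so 2%.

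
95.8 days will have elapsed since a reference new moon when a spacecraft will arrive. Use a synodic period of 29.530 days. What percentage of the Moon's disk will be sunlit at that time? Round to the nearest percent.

48%

95.8/29.530 = 3.244 lunations, so 3 complete cycles and 7.21 d into the next.
The Moon has covered 7.21/29.530 of its cycle, so θ ≈ 360° × 7.21/29.530 = 87.9°.
Illuminated fraction = (1 − cos 87.9°)/2 = (1 − 0.037)/2 ≈ 0.482, so 48%.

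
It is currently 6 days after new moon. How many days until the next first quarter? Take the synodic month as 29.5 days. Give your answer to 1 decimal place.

First quarter is 0.25 of the way through the cycle: age 0.25 × 29.5 = 7.375 d.
That is 7.375 − 6 = 1.375 days ahead.

1.4 days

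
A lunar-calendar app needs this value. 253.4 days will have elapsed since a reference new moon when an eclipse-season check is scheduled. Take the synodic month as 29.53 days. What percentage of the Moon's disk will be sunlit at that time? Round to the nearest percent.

94%

Reduce mod P: 253.4 − 8×29.53 = 17.16 d into the current lunation.
The Moon has covered 17.16/29.53 of its cycle, so θ ≈ 360° × 17.16/29.53 = 209.2°.
With cos θ = (-0.873), the lit fraction is (1 − (-0.873))/2 ≈ 0.936, so 94%.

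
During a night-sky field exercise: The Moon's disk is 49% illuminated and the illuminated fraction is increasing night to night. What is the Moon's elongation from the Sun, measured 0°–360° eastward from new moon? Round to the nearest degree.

cos θ = 1 − 2f = 0.020, giving a principal value of 88.9°.
Waxing ⇒ before full, so θ = 88.9°.

89°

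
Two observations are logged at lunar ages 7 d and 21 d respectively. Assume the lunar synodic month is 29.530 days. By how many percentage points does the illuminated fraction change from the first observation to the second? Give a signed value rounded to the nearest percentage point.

+16 pp

First observation: θ = 360°·7/29.530 = 85.3°, so f = 0.459.
Second observation: θ = 256.0°, f = 0.621.
Δf = 0.621 − 0.459 = +0.162, i.e. +16 pp.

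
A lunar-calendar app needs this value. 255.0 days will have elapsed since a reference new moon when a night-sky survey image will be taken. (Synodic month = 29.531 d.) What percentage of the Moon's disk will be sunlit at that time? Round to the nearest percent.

83%

255.0 d spans 8 complete synodic months (8 × 29.531 = 236.25 d) plus 18.75 d.
The Moon has covered 18.75/29.531 of its cycle, so θ ≈ 360° × 18.75/29.531 = 228.6°.
Illuminated fraction = (1 − cos 228.6°)/2 = (1 − (-0.661))/2 ≈ 0.831, so 83%.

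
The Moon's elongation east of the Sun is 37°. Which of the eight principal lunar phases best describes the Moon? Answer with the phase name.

waxing crescent

37° lies in the waxing crescent sector of the 8-phase cycle.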